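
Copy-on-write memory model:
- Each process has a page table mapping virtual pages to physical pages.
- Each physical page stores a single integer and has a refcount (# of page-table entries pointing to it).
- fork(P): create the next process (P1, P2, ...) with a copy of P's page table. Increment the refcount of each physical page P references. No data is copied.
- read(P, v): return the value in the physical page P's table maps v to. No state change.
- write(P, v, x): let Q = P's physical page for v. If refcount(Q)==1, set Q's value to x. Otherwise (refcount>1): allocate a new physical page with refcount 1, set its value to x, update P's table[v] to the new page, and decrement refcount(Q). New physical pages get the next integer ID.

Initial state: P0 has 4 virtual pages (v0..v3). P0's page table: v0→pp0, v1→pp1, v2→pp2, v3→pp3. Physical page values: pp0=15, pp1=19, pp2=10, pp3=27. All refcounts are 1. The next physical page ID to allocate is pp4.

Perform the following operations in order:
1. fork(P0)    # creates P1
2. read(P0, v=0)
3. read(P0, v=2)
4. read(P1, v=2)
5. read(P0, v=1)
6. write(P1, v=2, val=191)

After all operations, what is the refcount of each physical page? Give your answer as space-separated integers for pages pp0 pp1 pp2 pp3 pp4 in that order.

Op 1: fork(P0) -> P1. 4 ppages; refcounts: pp0:2 pp1:2 pp2:2 pp3:2
Op 2: read(P0, v0) -> 15. No state change.
Op 3: read(P0, v2) -> 10. No state change.
Op 4: read(P1, v2) -> 10. No state change.
Op 5: read(P0, v1) -> 19. No state change.
Op 6: write(P1, v2, 191). refcount(pp2)=2>1 -> COPY to pp4. 5 ppages; refcounts: pp0:2 pp1:2 pp2:1 pp3:2 pp4:1

Answer: 2 2 1 2 1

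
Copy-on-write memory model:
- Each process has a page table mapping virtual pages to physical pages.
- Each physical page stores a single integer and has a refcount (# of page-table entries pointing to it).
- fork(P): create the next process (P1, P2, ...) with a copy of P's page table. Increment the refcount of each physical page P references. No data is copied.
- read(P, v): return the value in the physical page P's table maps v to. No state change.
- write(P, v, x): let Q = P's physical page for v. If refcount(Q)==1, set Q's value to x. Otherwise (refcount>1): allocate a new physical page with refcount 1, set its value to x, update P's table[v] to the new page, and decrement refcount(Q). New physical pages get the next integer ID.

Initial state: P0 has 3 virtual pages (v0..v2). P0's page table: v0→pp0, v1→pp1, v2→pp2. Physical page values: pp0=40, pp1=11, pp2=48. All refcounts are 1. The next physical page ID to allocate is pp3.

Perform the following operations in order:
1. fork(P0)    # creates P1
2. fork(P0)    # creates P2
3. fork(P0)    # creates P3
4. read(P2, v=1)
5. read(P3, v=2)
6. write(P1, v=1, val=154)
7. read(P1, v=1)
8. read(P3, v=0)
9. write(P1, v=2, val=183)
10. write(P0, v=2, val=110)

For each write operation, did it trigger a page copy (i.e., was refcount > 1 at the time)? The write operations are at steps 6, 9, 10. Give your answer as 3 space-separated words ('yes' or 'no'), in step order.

Op 1: fork(P0) -> P1. 3 ppages; refcounts: pp0:2 pp1:2 pp2:2
Op 2: fork(P0) -> P2. 3 ppages; refcounts: pp0:3 pp1:3 pp2:3
Op 3: fork(P0) -> P3. 3 ppages; refcounts: pp0:4 pp1:4 pp2:4
Op 4: read(P2, v1) -> 11. No state change.
Op 5: read(P3, v2) -> 48. No state change.
Op 6: write(P1, v1, 154). refcount(pp1)=4>1 -> COPY to pp3. 4 ppages; refcounts: pp0:4 pp1:3 pp2:4 pp3:1
Op 7: read(P1, v1) -> 154. No state change.
Op 8: read(P3, v0) -> 40. No state change.
Op 9: write(P1, v2, 183). refcount(pp2)=4>1 -> COPY to pp4. 5 ppages; refcounts: pp0:4 pp1:3 pp2:3 pp3:1 pp4:1
Op 10: write(P0, v2, 110). refcount(pp2)=3>1 -> COPY to pp5. 6 ppages; refcounts: pp0:4 pp1:3 pp2:2 pp3:1 pp4:1 pp5:1

yes yes yes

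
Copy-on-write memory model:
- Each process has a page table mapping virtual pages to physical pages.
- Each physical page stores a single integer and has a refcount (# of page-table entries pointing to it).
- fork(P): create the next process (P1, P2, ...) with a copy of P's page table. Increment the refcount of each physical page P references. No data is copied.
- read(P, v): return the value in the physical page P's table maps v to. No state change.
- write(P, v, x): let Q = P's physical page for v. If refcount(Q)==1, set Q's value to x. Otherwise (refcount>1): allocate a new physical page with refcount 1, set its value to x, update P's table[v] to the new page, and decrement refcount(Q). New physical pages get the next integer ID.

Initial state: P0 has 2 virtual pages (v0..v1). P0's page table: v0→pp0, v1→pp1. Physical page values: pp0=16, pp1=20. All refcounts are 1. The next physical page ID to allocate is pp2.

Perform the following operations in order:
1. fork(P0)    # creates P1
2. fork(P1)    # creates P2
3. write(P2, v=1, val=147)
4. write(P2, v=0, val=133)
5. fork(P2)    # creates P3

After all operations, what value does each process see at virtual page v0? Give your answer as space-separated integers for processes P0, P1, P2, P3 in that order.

Op 1: fork(P0) -> P1. 2 ppages; refcounts: pp0:2 pp1:2
Op 2: fork(P1) -> P2. 2 ppages; refcounts: pp0:3 pp1:3
Op 3: write(P2, v1, 147). refcount(pp1)=3>1 -> COPY to pp2. 3 ppages; refcounts: pp0:3 pp1:2 pp2:1
Op 4: write(P2, v0, 133). refcount(pp0)=3>1 -> COPY to pp3. 4 ppages; refcounts: pp0:2 pp1:2 pp2:1 pp3:1
Op 5: fork(P2) -> P3. 4 ppages; refcounts: pp0:2 pp1:2 pp2:2 pp3:2
P0: v0 -> pp0 = 16
P1: v0 -> pp0 = 16
P2: v0 -> pp3 = 133
P3: v0 -> pp3 = 133

Answer: 16 16 133 133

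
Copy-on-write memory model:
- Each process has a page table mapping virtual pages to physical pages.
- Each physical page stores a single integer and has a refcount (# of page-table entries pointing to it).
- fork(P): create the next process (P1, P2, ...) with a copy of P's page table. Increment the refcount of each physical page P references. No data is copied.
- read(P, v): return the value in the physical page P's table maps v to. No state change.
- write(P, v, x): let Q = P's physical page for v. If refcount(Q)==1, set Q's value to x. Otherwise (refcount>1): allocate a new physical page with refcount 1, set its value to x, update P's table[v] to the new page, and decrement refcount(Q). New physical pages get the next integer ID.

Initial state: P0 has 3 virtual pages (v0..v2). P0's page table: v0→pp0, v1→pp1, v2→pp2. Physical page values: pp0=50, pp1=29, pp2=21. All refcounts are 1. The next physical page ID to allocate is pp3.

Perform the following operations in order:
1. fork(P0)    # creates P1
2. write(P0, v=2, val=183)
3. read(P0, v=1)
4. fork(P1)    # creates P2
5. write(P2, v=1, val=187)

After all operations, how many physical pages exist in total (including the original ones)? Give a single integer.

Answer: 5

Derivation:
Op 1: fork(P0) -> P1. 3 ppages; refcounts: pp0:2 pp1:2 pp2:2
Op 2: write(P0, v2, 183). refcount(pp2)=2>1 -> COPY to pp3. 4 ppages; refcounts: pp0:2 pp1:2 pp2:1 pp3:1
Op 3: read(P0, v1) -> 29. No state change.
Op 4: fork(P1) -> P2. 4 ppages; refcounts: pp0:3 pp1:3 pp2:2 pp3:1
Op 5: write(P2, v1, 187). refcount(pp1)=3>1 -> COPY to pp4. 5 ppages; refcounts: pp0:3 pp1:2 pp2:2 pp3:1 pp4:1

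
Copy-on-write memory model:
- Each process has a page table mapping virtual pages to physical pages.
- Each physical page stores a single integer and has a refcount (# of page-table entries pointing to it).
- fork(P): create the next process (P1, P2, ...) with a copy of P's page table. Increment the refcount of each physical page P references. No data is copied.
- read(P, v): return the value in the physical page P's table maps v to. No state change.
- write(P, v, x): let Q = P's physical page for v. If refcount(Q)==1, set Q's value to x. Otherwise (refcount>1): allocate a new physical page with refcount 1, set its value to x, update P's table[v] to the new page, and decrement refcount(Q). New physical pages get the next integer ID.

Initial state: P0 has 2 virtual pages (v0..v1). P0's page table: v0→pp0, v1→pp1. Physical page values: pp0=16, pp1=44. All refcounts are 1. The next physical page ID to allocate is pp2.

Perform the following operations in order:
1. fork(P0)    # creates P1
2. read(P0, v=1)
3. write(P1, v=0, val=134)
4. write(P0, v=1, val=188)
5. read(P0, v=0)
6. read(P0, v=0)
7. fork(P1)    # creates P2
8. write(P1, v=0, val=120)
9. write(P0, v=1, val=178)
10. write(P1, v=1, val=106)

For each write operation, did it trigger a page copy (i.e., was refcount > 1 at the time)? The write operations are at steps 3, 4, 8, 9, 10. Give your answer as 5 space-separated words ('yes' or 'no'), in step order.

Op 1: fork(P0) -> P1. 2 ppages; refcounts: pp0:2 pp1:2
Op 2: read(P0, v1) -> 44. No state change.
Op 3: write(P1, v0, 134). refcount(pp0)=2>1 -> COPY to pp2. 3 ppages; refcounts: pp0:1 pp1:2 pp2:1
Op 4: write(P0, v1, 188). refcount(pp1)=2>1 -> COPY to pp3. 4 ppages; refcounts: pp0:1 pp1:1 pp2:1 pp3:1
Op 5: read(P0, v0) -> 16. No state change.
Op 6: read(P0, v0) -> 16. No state change.
Op 7: fork(P1) -> P2. 4 ppages; refcounts: pp0:1 pp1:2 pp2:2 pp3:1
Op 8: write(P1, v0, 120). refcount(pp2)=2>1 -> COPY to pp4. 5 ppages; refcounts: pp0:1 pp1:2 pp2:1 pp3:1 pp4:1
Op 9: write(P0, v1, 178). refcount(pp3)=1 -> write in place. 5 ppages; refcounts: pp0:1 pp1:2 pp2:1 pp3:1 pp4:1
Op 10: write(P1, v1, 106). refcount(pp1)=2>1 -> COPY to pp5. 6 ppages; refcounts: pp0:1 pp1:1 pp2:1 pp3:1 pp4:1 pp5:1

yes yes yes no yes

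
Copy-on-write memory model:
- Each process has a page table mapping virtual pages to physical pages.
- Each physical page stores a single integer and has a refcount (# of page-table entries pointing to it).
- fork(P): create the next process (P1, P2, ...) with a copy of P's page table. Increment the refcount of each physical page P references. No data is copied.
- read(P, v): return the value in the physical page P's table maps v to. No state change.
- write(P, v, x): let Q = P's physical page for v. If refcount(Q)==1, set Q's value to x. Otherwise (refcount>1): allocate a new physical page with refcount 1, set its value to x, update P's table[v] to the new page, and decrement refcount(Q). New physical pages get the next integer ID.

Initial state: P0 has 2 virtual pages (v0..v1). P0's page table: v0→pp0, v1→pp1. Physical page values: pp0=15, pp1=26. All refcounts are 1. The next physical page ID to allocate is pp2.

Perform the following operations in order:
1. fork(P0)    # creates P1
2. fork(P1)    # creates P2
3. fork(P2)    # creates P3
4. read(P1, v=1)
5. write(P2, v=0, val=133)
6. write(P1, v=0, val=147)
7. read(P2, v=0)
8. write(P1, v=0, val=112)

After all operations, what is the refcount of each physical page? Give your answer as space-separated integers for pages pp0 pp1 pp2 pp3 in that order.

Op 1: fork(P0) -> P1. 2 ppages; refcounts: pp0:2 pp1:2
Op 2: fork(P1) -> P2. 2 ppages; refcounts: pp0:3 pp1:3
Op 3: fork(P2) -> P3. 2 ppages; refcounts: pp0:4 pp1:4
Op 4: read(P1, v1) -> 26. No state change.
Op 5: write(P2, v0, 133). refcount(pp0)=4>1 -> COPY to pp2. 3 ppages; refcounts: pp0:3 pp1:4 pp2:1
Op 6: write(P1, v0, 147). refcount(pp0)=3>1 -> COPY to pp3. 4 ppages; refcounts: pp0:2 pp1:4 pp2:1 pp3:1
Op 7: read(P2, v0) -> 133. No state change.
Op 8: write(P1, v0, 112). refcount(pp3)=1 -> write in place. 4 ppages; refcounts: pp0:2 pp1:4 pp2:1 pp3:1

Answer: 2 4 1 1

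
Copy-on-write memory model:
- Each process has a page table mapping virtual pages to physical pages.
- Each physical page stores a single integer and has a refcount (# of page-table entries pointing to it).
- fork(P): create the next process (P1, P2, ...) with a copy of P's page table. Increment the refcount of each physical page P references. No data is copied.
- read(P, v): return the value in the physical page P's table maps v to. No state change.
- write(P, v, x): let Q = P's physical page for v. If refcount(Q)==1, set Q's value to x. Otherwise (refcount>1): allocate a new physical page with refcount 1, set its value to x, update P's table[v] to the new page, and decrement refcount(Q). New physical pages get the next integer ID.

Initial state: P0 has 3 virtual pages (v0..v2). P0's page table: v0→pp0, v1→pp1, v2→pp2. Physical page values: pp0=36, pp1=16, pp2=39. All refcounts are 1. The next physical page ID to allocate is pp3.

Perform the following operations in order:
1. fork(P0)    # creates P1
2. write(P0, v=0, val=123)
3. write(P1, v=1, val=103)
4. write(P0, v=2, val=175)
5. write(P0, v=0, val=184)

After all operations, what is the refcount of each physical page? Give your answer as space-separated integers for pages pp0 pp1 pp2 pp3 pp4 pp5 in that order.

Answer: 1 1 1 1 1 1

Derivation:
Op 1: fork(P0) -> P1. 3 ppages; refcounts: pp0:2 pp1:2 pp2:2
Op 2: write(P0, v0, 123). refcount(pp0)=2>1 -> COPY to pp3. 4 ppages; refcounts: pp0:1 pp1:2 pp2:2 pp3:1
Op 3: write(P1, v1, 103). refcount(pp1)=2>1 -> COPY to pp4. 5 ppages; refcounts: pp0:1 pp1:1 pp2:2 pp3:1 pp4:1
Op 4: write(P0, v2, 175). refcount(pp2)=2>1 -> COPY to pp5. 6 ppages; refcounts: pp0:1 pp1:1 pp2:1 pp3:1 pp4:1 pp5:1
Op 5: write(P0, v0, 184). refcount(pp3)=1 -> write in place. 6 ppages; refcounts: pp0:1 pp1:1 pp2:1 pp3:1 pp4:1 pp5:1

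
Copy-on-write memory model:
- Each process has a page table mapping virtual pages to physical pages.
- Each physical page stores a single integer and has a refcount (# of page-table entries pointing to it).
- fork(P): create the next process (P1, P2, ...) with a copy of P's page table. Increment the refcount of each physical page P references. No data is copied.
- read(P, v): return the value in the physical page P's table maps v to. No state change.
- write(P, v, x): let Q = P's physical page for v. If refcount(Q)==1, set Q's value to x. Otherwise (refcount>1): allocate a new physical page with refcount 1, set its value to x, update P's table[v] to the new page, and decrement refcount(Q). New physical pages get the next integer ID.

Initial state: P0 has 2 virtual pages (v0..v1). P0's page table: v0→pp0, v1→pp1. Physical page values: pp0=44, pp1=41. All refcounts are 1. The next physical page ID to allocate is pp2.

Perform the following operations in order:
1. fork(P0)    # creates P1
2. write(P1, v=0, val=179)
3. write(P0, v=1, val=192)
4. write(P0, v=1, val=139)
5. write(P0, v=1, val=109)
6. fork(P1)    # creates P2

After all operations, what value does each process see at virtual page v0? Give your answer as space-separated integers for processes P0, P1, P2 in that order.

Op 1: fork(P0) -> P1. 2 ppages; refcounts: pp0:2 pp1:2
Op 2: write(P1, v0, 179). refcount(pp0)=2>1 -> COPY to pp2. 3 ppages; refcounts: pp0:1 pp1:2 pp2:1
Op 3: write(P0, v1, 192). refcount(pp1)=2>1 -> COPY to pp3. 4 ppages; refcounts: pp0:1 pp1:1 pp2:1 pp3:1
Op 4: write(P0, v1, 139). refcount(pp3)=1 -> write in place. 4 ppages; refcounts: pp0:1 pp1:1 pp2:1 pp3:1
Op 5: write(P0, v1, 109). refcount(pp3)=1 -> write in place. 4 ppages; refcounts: pp0:1 pp1:1 pp2:1 pp3:1
Op 6: fork(P1) -> P2. 4 ppages; refcounts: pp0:1 pp1:2 pp2:2 pp3:1
P0: v0 -> pp0 = 44
P1: v0 -> pp2 = 179
P2: v0 -> pp2 = 179

Answer: 44 179 179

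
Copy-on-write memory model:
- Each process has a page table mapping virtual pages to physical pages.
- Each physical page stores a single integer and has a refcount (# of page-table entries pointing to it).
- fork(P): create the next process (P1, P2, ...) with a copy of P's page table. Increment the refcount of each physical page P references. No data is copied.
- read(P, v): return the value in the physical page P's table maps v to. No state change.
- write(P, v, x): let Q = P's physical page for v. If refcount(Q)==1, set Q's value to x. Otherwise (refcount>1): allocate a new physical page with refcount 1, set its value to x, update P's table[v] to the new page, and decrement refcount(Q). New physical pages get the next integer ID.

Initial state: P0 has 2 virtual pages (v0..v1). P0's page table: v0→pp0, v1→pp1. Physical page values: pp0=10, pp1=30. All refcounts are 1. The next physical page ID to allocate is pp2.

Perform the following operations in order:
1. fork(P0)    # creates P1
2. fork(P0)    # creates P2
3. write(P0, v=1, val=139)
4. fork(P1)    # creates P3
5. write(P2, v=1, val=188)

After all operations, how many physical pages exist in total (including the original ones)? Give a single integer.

Op 1: fork(P0) -> P1. 2 ppages; refcounts: pp0:2 pp1:2
Op 2: fork(P0) -> P2. 2 ppages; refcounts: pp0:3 pp1:3
Op 3: write(P0, v1, 139). refcount(pp1)=3>1 -> COPY to pp2. 3 ppages; refcounts: pp0:3 pp1:2 pp2:1
Op 4: fork(P1) -> P3. 3 ppages; refcounts: pp0:4 pp1:3 pp2:1
Op 5: write(P2, v1, 188). refcount(pp1)=3>1 -> COPY to pp3. 4 ppages; refcounts: pp0:4 pp1:2 pp2:1 pp3:1

Answer: 4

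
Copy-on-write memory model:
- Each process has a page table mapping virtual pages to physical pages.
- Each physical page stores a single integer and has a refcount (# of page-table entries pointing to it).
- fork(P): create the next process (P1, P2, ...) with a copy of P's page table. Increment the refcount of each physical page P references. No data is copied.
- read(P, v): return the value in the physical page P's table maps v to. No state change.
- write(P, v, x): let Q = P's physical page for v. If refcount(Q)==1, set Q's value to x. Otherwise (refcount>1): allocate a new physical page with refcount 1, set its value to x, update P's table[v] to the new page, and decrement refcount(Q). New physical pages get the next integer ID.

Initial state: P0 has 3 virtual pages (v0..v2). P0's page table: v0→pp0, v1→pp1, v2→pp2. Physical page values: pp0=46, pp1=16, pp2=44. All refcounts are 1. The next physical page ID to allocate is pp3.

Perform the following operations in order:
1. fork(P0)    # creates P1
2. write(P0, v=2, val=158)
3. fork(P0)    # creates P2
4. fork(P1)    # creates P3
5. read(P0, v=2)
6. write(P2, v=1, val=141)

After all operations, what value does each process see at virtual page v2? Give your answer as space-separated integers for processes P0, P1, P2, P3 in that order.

Op 1: fork(P0) -> P1. 3 ppages; refcounts: pp0:2 pp1:2 pp2:2
Op 2: write(P0, v2, 158). refcount(pp2)=2>1 -> COPY to pp3. 4 ppages; refcounts: pp0:2 pp1:2 pp2:1 pp3:1
Op 3: fork(P0) -> P2. 4 ppages; refcounts: pp0:3 pp1:3 pp2:1 pp3:2
Op 4: fork(P1) -> P3. 4 ppages; refcounts: pp0:4 pp1:4 pp2:2 pp3:2
Op 5: read(P0, v2) -> 158. No state change.
Op 6: write(P2, v1, 141). refcount(pp1)=4>1 -> COPY to pp4. 5 ppages; refcounts: pp0:4 pp1:3 pp2:2 pp3:2 pp4:1
P0: v2 -> pp3 = 158
P1: v2 -> pp2 = 44
P2: v2 -> pp3 = 158
P3: v2 -> pp2 = 44

Answer: 158 44 158 44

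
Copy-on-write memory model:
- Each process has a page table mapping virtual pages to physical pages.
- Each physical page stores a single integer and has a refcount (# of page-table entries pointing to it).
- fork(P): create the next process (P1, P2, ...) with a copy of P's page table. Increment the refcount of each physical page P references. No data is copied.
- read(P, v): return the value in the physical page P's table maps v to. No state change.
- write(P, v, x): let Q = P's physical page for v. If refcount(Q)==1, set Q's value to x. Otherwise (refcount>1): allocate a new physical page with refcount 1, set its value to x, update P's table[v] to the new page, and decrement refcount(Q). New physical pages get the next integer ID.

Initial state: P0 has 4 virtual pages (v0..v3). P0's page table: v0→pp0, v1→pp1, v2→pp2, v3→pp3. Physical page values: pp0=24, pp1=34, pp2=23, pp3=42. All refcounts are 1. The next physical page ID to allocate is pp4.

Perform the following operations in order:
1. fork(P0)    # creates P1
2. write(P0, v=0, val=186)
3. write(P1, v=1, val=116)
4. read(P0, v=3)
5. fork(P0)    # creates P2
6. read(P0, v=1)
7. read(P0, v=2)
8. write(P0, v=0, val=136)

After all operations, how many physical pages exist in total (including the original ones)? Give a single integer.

Answer: 7

Derivation:
Op 1: fork(P0) -> P1. 4 ppages; refcounts: pp0:2 pp1:2 pp2:2 pp3:2
Op 2: write(P0, v0, 186). refcount(pp0)=2>1 -> COPY to pp4. 5 ppages; refcounts: pp0:1 pp1:2 pp2:2 pp3:2 pp4:1
Op 3: write(P1, v1, 116). refcount(pp1)=2>1 -> COPY to pp5. 6 ppages; refcounts: pp0:1 pp1:1 pp2:2 pp3:2 pp4:1 pp5:1
Op 4: read(P0, v3) -> 42. No state change.
Op 5: fork(P0) -> P2. 6 ppages; refcounts: pp0:1 pp1:2 pp2:3 pp3:3 pp4:2 pp5:1
Op 6: read(P0, v1) -> 34. No state change.
Op 7: read(P0, v2) -> 23. No state change.
Op 8: write(P0, v0, 136). refcount(pp4)=2>1 -> COPY to pp6. 7 ppages; refcounts: pp0:1 pp1:2 pp2:3 pp3:3 pp4:1 pp5:1 pp6:1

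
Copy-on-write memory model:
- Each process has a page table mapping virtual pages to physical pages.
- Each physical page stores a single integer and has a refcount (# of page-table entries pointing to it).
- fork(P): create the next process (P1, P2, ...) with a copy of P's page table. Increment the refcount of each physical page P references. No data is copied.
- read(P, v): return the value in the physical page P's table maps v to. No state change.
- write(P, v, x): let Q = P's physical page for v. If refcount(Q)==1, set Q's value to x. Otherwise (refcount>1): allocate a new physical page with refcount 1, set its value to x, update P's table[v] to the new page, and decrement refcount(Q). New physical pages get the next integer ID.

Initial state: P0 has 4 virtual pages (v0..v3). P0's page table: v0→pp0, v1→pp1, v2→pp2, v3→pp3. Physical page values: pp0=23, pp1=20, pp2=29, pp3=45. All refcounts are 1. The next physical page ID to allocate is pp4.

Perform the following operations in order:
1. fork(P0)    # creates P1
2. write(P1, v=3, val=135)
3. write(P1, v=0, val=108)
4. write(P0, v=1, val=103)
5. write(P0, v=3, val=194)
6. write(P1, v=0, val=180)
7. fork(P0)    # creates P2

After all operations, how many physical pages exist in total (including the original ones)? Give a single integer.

Answer: 7

Derivation:
Op 1: fork(P0) -> P1. 4 ppages; refcounts: pp0:2 pp1:2 pp2:2 pp3:2
Op 2: write(P1, v3, 135). refcount(pp3)=2>1 -> COPY to pp4. 5 ppages; refcounts: pp0:2 pp1:2 pp2:2 pp3:1 pp4:1
Op 3: write(P1, v0, 108). refcount(pp0)=2>1 -> COPY to pp5. 6 ppages; refcounts: pp0:1 pp1:2 pp2:2 pp3:1 pp4:1 pp5:1
Op 4: write(P0, v1, 103). refcount(pp1)=2>1 -> COPY to pp6. 7 ppages; refcounts: pp0:1 pp1:1 pp2:2 pp3:1 pp4:1 pp5:1 pp6:1
Op 5: write(P0, v3, 194). refcount(pp3)=1 -> write in place. 7 ppages; refcounts: pp0:1 pp1:1 pp2:2 pp3:1 pp4:1 pp5:1 pp6:1
Op 6: write(P1, v0, 180). refcount(pp5)=1 -> write in place. 7 ppages; refcounts: pp0:1 pp1:1 pp2:2 pp3:1 pp4:1 pp5:1 pp6:1
Op 7: fork(P0) -> P2. 7 ppages; refcounts: pp0:2 pp1:1 pp2:3 pp3:2 pp4:1 pp5:1 pp6:2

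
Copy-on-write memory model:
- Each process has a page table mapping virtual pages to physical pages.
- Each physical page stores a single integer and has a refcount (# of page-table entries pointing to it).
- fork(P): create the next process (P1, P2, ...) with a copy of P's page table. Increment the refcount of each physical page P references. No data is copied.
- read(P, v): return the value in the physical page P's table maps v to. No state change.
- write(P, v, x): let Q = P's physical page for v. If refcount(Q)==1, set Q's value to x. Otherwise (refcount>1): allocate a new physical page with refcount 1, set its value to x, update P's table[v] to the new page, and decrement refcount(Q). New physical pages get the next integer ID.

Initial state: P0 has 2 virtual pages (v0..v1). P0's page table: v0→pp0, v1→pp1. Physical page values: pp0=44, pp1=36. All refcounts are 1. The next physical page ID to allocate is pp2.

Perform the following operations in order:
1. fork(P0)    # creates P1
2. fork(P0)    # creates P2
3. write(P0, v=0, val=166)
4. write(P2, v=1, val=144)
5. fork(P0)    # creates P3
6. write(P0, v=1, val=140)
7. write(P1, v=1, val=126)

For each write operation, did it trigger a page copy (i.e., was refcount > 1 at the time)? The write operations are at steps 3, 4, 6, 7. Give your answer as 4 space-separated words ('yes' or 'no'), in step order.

Op 1: fork(P0) -> P1. 2 ppages; refcounts: pp0:2 pp1:2
Op 2: fork(P0) -> P2. 2 ppages; refcounts: pp0:3 pp1:3
Op 3: write(P0, v0, 166). refcount(pp0)=3>1 -> COPY to pp2. 3 ppages; refcounts: pp0:2 pp1:3 pp2:1
Op 4: write(P2, v1, 144). refcount(pp1)=3>1 -> COPY to pp3. 4 ppages; refcounts: pp0:2 pp1:2 pp2:1 pp3:1
Op 5: fork(P0) -> P3. 4 ppages; refcounts: pp0:2 pp1:3 pp2:2 pp3:1
Op 6: write(P0, v1, 140). refcount(pp1)=3>1 -> COPY to pp4. 5 ppages; refcounts: pp0:2 pp1:2 pp2:2 pp3:1 pp4:1
Op 7: write(P1, v1, 126). refcount(pp1)=2>1 -> COPY to pp5. 6 ppages; refcounts: pp0:2 pp1:1 pp2:2 pp3:1 pp4:1 pp5:1

yes yes yes yes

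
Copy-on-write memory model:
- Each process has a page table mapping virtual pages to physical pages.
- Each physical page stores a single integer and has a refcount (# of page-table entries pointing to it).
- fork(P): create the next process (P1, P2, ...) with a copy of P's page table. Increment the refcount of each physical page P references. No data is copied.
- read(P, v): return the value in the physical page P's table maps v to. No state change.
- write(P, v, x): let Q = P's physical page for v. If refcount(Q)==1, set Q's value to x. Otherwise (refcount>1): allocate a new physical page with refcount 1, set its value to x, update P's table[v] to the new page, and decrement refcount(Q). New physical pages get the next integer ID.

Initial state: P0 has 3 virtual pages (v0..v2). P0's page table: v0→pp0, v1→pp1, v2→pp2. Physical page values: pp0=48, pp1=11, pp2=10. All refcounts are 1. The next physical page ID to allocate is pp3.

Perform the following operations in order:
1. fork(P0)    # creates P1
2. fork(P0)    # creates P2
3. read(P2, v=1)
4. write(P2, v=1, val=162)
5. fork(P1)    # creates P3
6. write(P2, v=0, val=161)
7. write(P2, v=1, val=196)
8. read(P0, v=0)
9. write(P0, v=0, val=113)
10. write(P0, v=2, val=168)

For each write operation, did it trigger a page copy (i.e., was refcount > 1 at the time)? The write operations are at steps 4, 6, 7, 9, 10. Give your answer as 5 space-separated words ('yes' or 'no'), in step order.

Op 1: fork(P0) -> P1. 3 ppages; refcounts: pp0:2 pp1:2 pp2:2
Op 2: fork(P0) -> P2. 3 ppages; refcounts: pp0:3 pp1:3 pp2:3
Op 3: read(P2, v1) -> 11. No state change.
Op 4: write(P2, v1, 162). refcount(pp1)=3>1 -> COPY to pp3. 4 ppages; refcounts: pp0:3 pp1:2 pp2:3 pp3:1
Op 5: fork(P1) -> P3. 4 ppages; refcounts: pp0:4 pp1:3 pp2:4 pp3:1
Op 6: write(P2, v0, 161). refcount(pp0)=4>1 -> COPY to pp4. 5 ppages; refcounts: pp0:3 pp1:3 pp2:4 pp3:1 pp4:1
Op 7: write(P2, v1, 196). refcount(pp3)=1 -> write in place. 5 ppages; refcounts: pp0:3 pp1:3 pp2:4 pp3:1 pp4:1
Op 8: read(P0, v0) -> 48. No state change.
Op 9: write(P0, v0, 113). refcount(pp0)=3>1 -> COPY to pp5. 6 ppages; refcounts: pp0:2 pp1:3 pp2:4 pp3:1 pp4:1 pp5:1
Op 10: write(P0, v2, 168). refcount(pp2)=4>1 -> COPY to pp6. 7 ppages; refcounts: pp0:2 pp1:3 pp2:3 pp3:1 pp4:1 pp5:1 pp6:1

yes yes no yes yes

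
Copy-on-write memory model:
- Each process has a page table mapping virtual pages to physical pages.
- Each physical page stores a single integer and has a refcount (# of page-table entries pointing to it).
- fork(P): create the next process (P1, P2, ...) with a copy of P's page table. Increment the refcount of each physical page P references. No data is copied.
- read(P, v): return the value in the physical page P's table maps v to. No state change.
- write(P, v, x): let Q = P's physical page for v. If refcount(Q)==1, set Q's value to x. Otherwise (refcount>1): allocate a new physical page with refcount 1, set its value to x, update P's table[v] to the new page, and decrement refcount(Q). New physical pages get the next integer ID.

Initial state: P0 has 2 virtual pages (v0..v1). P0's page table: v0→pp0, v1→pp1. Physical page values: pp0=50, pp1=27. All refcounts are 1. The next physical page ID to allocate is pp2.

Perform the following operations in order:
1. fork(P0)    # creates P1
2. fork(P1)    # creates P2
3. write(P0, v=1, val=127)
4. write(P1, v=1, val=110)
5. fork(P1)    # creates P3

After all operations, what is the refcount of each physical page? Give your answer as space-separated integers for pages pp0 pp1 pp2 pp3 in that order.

Op 1: fork(P0) -> P1. 2 ppages; refcounts: pp0:2 pp1:2
Op 2: fork(P1) -> P2. 2 ppages; refcounts: pp0:3 pp1:3
Op 3: write(P0, v1, 127). refcount(pp1)=3>1 -> COPY to pp2. 3 ppages; refcounts: pp0:3 pp1:2 pp2:1
Op 4: write(P1, v1, 110). refcount(pp1)=2>1 -> COPY to pp3. 4 ppages; refcounts: pp0:3 pp1:1 pp2:1 pp3:1
Op 5: fork(P1) -> P3. 4 ppages; refcounts: pp0:4 pp1:1 pp2:1 pp3:2

Answer: 4 1 1 2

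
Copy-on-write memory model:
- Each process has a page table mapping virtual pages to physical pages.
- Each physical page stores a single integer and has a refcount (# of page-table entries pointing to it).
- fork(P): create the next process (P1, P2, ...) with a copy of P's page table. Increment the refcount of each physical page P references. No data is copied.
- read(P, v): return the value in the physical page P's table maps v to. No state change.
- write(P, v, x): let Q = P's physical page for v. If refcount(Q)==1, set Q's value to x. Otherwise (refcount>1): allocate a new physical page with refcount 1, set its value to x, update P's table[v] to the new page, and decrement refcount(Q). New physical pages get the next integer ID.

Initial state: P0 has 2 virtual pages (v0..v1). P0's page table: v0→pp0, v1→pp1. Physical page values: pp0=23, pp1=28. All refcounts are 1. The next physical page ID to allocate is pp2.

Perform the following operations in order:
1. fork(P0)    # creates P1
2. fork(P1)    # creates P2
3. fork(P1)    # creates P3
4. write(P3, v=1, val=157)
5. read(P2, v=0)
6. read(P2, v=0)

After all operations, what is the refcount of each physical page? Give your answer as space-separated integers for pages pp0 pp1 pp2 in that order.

Op 1: fork(P0) -> P1. 2 ppages; refcounts: pp0:2 pp1:2
Op 2: fork(P1) -> P2. 2 ppages; refcounts: pp0:3 pp1:3
Op 3: fork(P1) -> P3. 2 ppages; refcounts: pp0:4 pp1:4
Op 4: write(P3, v1, 157). refcount(pp1)=4>1 -> COPY to pp2. 3 ppages; refcounts: pp0:4 pp1:3 pp2:1
Op 5: read(P2, v0) -> 23. No state change.
Op 6: read(P2, v0) -> 23. No state change.

Answer: 4 3 1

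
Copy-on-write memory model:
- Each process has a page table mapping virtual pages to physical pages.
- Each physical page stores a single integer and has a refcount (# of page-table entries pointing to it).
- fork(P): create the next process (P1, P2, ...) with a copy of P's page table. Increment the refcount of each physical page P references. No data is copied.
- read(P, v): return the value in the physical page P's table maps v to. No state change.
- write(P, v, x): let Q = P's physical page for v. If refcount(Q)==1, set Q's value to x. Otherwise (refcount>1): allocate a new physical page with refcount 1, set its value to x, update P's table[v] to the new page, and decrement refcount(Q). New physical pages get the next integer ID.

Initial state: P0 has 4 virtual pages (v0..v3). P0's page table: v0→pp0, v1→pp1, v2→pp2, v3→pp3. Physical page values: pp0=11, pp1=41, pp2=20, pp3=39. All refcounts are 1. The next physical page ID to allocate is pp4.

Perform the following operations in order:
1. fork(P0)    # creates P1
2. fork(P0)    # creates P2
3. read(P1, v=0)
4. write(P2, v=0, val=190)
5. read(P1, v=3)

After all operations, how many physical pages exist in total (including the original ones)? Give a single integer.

Answer: 5

Derivation:
Op 1: fork(P0) -> P1. 4 ppages; refcounts: pp0:2 pp1:2 pp2:2 pp3:2
Op 2: fork(P0) -> P2. 4 ppages; refcounts: pp0:3 pp1:3 pp2:3 pp3:3
Op 3: read(P1, v0) -> 11. No state change.
Op 4: write(P2, v0, 190). refcount(pp0)=3>1 -> COPY to pp4. 5 ppages; refcounts: pp0:2 pp1:3 pp2:3 pp3:3 pp4:1
Op 5: read(P1, v3) -> 39. No state change.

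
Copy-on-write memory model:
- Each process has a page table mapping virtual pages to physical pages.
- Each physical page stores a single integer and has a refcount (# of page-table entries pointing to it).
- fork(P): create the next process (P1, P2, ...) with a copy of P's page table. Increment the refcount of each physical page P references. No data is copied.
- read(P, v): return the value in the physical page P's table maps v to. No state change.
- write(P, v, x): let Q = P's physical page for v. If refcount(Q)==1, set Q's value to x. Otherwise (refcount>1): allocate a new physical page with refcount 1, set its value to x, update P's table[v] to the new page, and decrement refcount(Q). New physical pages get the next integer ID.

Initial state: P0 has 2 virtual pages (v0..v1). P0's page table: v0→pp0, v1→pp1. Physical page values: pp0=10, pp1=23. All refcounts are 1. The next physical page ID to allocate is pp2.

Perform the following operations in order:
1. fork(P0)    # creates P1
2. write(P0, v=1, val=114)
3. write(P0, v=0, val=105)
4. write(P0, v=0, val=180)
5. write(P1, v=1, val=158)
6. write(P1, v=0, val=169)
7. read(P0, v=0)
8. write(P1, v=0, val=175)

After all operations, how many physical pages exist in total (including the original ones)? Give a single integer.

Answer: 4

Derivation:
Op 1: fork(P0) -> P1. 2 ppages; refcounts: pp0:2 pp1:2
Op 2: write(P0, v1, 114). refcount(pp1)=2>1 -> COPY to pp2. 3 ppages; refcounts: pp0:2 pp1:1 pp2:1
Op 3: write(P0, v0, 105). refcount(pp0)=2>1 -> COPY to pp3. 4 ppages; refcounts: pp0:1 pp1:1 pp2:1 pp3:1
Op 4: write(P0, v0, 180). refcount(pp3)=1 -> write in place. 4 ppages; refcounts: pp0:1 pp1:1 pp2:1 pp3:1
Op 5: write(P1, v1, 158). refcount(pp1)=1 -> write in place. 4 ppages; refcounts: pp0:1 pp1:1 pp2:1 pp3:1
Op 6: write(P1, v0, 169). refcount(pp0)=1 -> write in place. 4 ppages; refcounts: pp0:1 pp1:1 pp2:1 pp3:1
Op 7: read(P0, v0) -> 180. No state change.
Op 8: write(P1, v0, 175). refcount(pp0)=1 -> write in place. 4 ppages; refcounts: pp0:1 pp1:1 pp2:1 pp3:1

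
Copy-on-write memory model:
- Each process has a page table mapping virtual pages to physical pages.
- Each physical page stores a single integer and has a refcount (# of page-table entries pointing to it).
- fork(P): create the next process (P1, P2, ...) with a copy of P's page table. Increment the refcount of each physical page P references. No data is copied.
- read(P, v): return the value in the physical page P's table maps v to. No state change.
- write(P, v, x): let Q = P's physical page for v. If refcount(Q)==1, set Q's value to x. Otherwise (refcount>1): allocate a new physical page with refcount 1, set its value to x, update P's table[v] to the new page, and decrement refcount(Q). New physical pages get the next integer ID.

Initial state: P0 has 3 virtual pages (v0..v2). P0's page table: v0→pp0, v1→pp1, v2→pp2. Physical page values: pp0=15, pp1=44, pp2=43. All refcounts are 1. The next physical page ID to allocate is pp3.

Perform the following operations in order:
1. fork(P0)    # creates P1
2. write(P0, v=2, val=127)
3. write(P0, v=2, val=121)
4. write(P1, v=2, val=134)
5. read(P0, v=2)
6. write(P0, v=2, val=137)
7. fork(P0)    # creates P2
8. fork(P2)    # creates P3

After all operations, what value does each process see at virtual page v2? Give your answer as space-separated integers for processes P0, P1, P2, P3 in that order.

Answer: 137 134 137 137

Derivation:
Op 1: fork(P0) -> P1. 3 ppages; refcounts: pp0:2 pp1:2 pp2:2
Op 2: write(P0, v2, 127). refcount(pp2)=2>1 -> COPY to pp3. 4 ppages; refcounts: pp0:2 pp1:2 pp2:1 pp3:1
Op 3: write(P0, v2, 121). refcount(pp3)=1 -> write in place. 4 ppages; refcounts: pp0:2 pp1:2 pp2:1 pp3:1
Op 4: write(P1, v2, 134). refcount(pp2)=1 -> write in place. 4 ppages; refcounts: pp0:2 pp1:2 pp2:1 pp3:1
Op 5: read(P0, v2) -> 121. No state change.
Op 6: write(P0, v2, 137). refcount(pp3)=1 -> write in place. 4 ppages; refcounts: pp0:2 pp1:2 pp2:1 pp3:1
Op 7: fork(P0) -> P2. 4 ppages; refcounts: pp0:3 pp1:3 pp2:1 pp3:2
Op 8: fork(P2) -> P3. 4 ppages; refcounts: pp0:4 pp1:4 pp2:1 pp3:3
P0: v2 -> pp3 = 137
P1: v2 -> pp2 = 134
P2: v2 -> pp3 = 137
P3: v2 -> pp3 = 137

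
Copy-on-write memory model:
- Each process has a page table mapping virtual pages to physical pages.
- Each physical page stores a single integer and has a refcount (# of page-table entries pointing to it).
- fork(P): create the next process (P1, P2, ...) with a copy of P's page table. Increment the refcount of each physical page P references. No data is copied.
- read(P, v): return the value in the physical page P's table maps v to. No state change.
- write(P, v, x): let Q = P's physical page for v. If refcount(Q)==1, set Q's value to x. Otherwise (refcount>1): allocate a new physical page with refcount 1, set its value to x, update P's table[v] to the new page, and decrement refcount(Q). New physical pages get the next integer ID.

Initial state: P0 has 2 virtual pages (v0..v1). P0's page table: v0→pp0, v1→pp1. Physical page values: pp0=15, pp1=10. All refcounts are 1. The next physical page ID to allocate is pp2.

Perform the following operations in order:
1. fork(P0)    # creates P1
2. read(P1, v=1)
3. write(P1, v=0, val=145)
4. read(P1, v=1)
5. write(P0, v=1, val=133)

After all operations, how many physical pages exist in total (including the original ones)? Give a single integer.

Op 1: fork(P0) -> P1. 2 ppages; refcounts: pp0:2 pp1:2
Op 2: read(P1, v1) -> 10. No state change.
Op 3: write(P1, v0, 145). refcount(pp0)=2>1 -> COPY to pp2. 3 ppages; refcounts: pp0:1 pp1:2 pp2:1
Op 4: read(P1, v1) -> 10. No state change.
Op 5: write(P0, v1, 133). refcount(pp1)=2>1 -> COPY to pp3. 4 ppages; refcounts: pp0:1 pp1:1 pp2:1 pp3:1

Answer: 4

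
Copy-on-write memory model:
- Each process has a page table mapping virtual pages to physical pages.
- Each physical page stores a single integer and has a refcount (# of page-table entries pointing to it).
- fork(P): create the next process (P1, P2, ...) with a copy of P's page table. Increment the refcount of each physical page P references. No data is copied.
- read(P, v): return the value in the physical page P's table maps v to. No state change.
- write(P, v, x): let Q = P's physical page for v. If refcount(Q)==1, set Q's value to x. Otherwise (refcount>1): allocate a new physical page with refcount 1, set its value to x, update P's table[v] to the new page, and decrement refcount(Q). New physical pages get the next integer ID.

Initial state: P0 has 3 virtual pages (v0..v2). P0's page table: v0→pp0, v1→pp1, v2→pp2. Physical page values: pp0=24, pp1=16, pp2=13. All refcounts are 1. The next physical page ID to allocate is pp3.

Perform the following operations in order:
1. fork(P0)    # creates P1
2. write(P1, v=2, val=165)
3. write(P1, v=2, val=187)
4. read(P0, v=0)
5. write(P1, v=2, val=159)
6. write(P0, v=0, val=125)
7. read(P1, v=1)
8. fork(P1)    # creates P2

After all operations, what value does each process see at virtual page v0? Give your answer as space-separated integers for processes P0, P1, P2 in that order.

Answer: 125 24 24

Derivation:
Op 1: fork(P0) -> P1. 3 ppages; refcounts: pp0:2 pp1:2 pp2:2
Op 2: write(P1, v2, 165). refcount(pp2)=2>1 -> COPY to pp3. 4 ppages; refcounts: pp0:2 pp1:2 pp2:1 pp3:1
Op 3: write(P1, v2, 187). refcount(pp3)=1 -> write in place. 4 ppages; refcounts: pp0:2 pp1:2 pp2:1 pp3:1
Op 4: read(P0, v0) -> 24. No state change.
Op 5: write(P1, v2, 159). refcount(pp3)=1 -> write in place. 4 ppages; refcounts: pp0:2 pp1:2 pp2:1 pp3:1
Op 6: write(P0, v0, 125). refcount(pp0)=2>1 -> COPY to pp4. 5 ppages; refcounts: pp0:1 pp1:2 pp2:1 pp3:1 pp4:1
Op 7: read(P1, v1) -> 16. No state change.
Op 8: fork(P1) -> P2. 5 ppages; refcounts: pp0:2 pp1:3 pp2:1 pp3:2 pp4:1
P0: v0 -> pp4 = 125
P1: v0 -> pp0 = 24
P2: v0 -> pp0 = 24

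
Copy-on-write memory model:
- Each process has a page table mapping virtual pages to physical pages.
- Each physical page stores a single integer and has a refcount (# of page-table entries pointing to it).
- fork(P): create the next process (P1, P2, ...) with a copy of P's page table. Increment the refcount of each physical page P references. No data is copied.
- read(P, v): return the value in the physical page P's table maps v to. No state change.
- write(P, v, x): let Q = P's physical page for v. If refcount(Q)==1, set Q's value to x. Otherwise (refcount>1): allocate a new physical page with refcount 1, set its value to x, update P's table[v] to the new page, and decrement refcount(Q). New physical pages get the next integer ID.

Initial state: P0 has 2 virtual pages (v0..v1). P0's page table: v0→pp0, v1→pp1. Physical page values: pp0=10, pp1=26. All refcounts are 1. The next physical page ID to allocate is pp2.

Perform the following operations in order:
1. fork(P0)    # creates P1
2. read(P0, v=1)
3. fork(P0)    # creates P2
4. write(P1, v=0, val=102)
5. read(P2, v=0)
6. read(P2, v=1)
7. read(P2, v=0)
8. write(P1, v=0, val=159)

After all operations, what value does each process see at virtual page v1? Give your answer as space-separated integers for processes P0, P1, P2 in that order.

Answer: 26 26 26

Derivation:
Op 1: fork(P0) -> P1. 2 ppages; refcounts: pp0:2 pp1:2
Op 2: read(P0, v1) -> 26. No state change.
Op 3: fork(P0) -> P2. 2 ppages; refcounts: pp0:3 pp1:3
Op 4: write(P1, v0, 102). refcount(pp0)=3>1 -> COPY to pp2. 3 ppages; refcounts: pp0:2 pp1:3 pp2:1
Op 5: read(P2, v0) -> 10. No state change.
Op 6: read(P2, v1) -> 26. No state change.
Op 7: read(P2, v0) -> 10. No state change.
Op 8: write(P1, v0, 159). refcount(pp2)=1 -> write in place. 3 ppages; refcounts: pp0:2 pp1:3 pp2:1
P0: v1 -> pp1 = 26
P1: v1 -> pp1 = 26
P2: v1 -> pp1 = 26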